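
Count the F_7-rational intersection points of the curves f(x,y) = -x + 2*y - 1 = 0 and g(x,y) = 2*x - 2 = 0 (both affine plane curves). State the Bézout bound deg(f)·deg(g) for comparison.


Common zeros: {(1, 1)}; count = 1; Bézout bound = 1.

deg(f) = 1, deg(g) = 1, so Bézout bound = 1.
Scan x ∈ F_7. For each x, list the y ∈ F_7 with f(x, y) ≡ 0 and those with g(x, y) ≡ 0 (mod 7); the common zeros in that column are the intersection.
  x = 0: f ≡ 0 at y ∈ {4}; g ≡ 0 at y ∈ ∅; common: ∅.
  x = 1: f ≡ 0 at y ∈ {1}; g ≡ 0 at y ∈ {0, 1, 2, 3, 4, 5, 6}; common: {1}.
  x = 2: f ≡ 0 at y ∈ {5}; g ≡ 0 at y ∈ ∅; common: ∅.
  x = 3: f ≡ 0 at y ∈ {2}; g ≡ 0 at y ∈ ∅; common: ∅.
  x = 4: f ≡ 0 at y ∈ {6}; g ≡ 0 at y ∈ ∅; common: ∅.
  x = 5: f ≡ 0 at y ∈ {3}; g ≡ 0 at y ∈ ∅; common: ∅.
  x = 6: f ≡ 0 at y ∈ {0}; g ≡ 0 at y ∈ ∅; common: ∅.
Collecting: common zeros = {(1, 1)}, so the count is 1.
Comparison with the Bézout bound: 1 ≤ 1 = deg(f)·deg(g), as expected for curves with no common component (the bound is attained).


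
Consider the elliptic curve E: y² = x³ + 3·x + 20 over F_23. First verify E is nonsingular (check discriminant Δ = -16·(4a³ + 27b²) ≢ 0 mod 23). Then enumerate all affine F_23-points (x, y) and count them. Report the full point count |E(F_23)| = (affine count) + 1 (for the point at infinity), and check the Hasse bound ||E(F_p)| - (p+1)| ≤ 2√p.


Affine points = {(1, 1), (1, 22), (4, 2), (4, 21), (6, 1), (6, 22), (7, 4), (7, 19), (8, 2), (8, 21), (11, 2), (11, 21), (12, 6), (12, 17), (13, 5), (13, 18), (14, 0), (15, 6), (15, 17), (16, 1), (16, 22), (17, 4), (17, 19), (18, 8), (18, 15), (19, 6), (19, 17), (21, 11), (21, 12), (22, 4), (22, 19)}; affine count = 31; |E(F_23)| = 32.

Discriminant check: Δ ∝ 4a³ + 27b² = 4·3³ + 27·20² = 4·27 + 27·400 ≡ 6 (mod 23). Nonzero ⇒ E is nonsingular.
For each x ∈ F_23, compute rhs = x³ + 3·x + 20 mod 23, then count y ∈ F_23 with y² ≡ rhs.
  x = 0: rhs = 20, matching y values: none (0 points).
  x = 1: rhs = 1, matching y values: 1, 22 (2 points).
  x = 2: rhs = 11, matching y values: none (0 points).
  x = 3: rhs = 10, matching y values: none (0 points).
  x = 4: rhs = 4, matching y values: 2, 21 (2 points).
  x = 5: rhs = 22, matching y values: none (0 points).
  x = 6: rhs = 1, matching y values: 1, 22 (2 points).
  x = 7: rhs = 16, matching y values: 4, 19 (2 points).
  x = 8: rhs = 4, matching y values: 2, 21 (2 points).
  x = 9: rhs = 17, matching y values: none (0 points).
  x = 10: rhs = 15, matching y values: none (0 points).
  x = 11: rhs = 4, matching y values: 2, 21 (2 points).
  x = 12: rhs = 13, matching y values: 6, 17 (2 points).
  x = 13: rhs = 2, matching y values: 5, 18 (2 points).
  x = 14: rhs = 0, matching y values: 0 (1 points).
  x = 15: rhs = 13, matching y values: 6, 17 (2 points).
  x = 16: rhs = 1, matching y values: 1, 22 (2 points).
  x = 17: rhs = 16, matching y values: 4, 19 (2 points).
  x = 18: rhs = 18, matching y values: 8, 15 (2 points).
  x = 19: rhs = 13, matching y values: 6, 17 (2 points).
  x = 20: rhs = 7, matching y values: none (0 points).
  x = 21: rhs = 6, matching y values: 11, 12 (2 points).
  x = 22: rhs = 16, matching y values: 4, 19 (2 points).
Total affine count: 31.
Full point count |E(F_23)| = 31 + 1 = 32.
Hasse bound: |32 − (23+1)| = |8| = 8 ≤ 2√23 ≈ 9.5917 ✓.


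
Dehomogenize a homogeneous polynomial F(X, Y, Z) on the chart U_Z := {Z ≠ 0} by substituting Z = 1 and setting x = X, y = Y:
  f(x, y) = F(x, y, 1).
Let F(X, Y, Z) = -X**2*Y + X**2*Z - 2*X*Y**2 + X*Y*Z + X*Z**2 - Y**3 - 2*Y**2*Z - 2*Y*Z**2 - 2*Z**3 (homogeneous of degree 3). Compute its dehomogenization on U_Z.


f(x, y) = -x**2*y + x**2 - 2*x*y**2 + x*y + x - y**3 - 2*y**2 - 2*y - 2

On U_Z we set Z = 1. Each monomial c·X^i·Y^j·Z^k in F becomes c·x^i·y^j·1^k = c·x^i·y^j.
Substituting Z = 1: F(X, Y, 1) = -x**2*y + x**2 - 2*x*y**2 + x*y + x - y**3 - 2*y**2 - 2*y - 2.
Note: deg(f) ≤ deg(F) = 3; strict inequality happens when F is divisible by Z (lost terms).


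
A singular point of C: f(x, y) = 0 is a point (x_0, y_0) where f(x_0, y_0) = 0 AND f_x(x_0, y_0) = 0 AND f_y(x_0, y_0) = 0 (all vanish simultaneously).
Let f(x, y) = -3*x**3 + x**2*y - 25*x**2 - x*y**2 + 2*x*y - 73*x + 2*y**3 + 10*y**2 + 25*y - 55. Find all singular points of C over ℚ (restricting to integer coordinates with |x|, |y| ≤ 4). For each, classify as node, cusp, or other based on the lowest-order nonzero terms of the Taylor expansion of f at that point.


Singular points: {(-3, -2)}; classification: cusp.

Compute partial derivatives:
  f_x = -9*x**2 + 2*x*y - 50*x - y**2 + 2*y - 73.
  f_y = x**2 - 2*x*y + 2*x + 6*y**2 + 20*y + 25.
Scan x_0 ∈ {−4, ..., 4}. For each x_0, f_y(x_0, y) is a polynomial in y; find its integer roots y ∈ {−4, ..., 4}, then test f_x and f at those candidates.
  x = -4: f_y(-4, y) = 6*y**2 + 28*y + 33; no integer root y with |y| ≤ 4.
  x = -3: f_y(-3, y) = 6*y**2 + 26*y + 28; vanishes at y ∈ {-2}. (-3, -2): f_x = 0, f = 0 — SINGULAR.
  x = -2: f_y(-2, y) = 6*y**2 + 24*y + 25; no integer root y with |y| ≤ 4.
  x = -1: f_y(-1, y) = 6*y**2 + 22*y + 24; no integer root y with |y| ≤ 4.
  x = 0: f_y(0, y) = 6*y**2 + 20*y + 25; no integer root y with |y| ≤ 4.
  x = 1: f_y(1, y) = 6*y**2 + 18*y + 28; no integer root y with |y| ≤ 4.
  x = 2: f_y(2, y) = 6*y**2 + 16*y + 33; no integer root y with |y| ≤ 4.
  x = 3: f_y(3, y) = 6*y**2 + 14*y + 40; no integer root y with |y| ≤ 4.
  x = 4: f_y(4, y) = 6*y**2 + 12*y + 49; no integer root y with |y| ≤ 4.
Only singular point on the grid: (-3, -2).
Classify: substitute x = -3 + u, y = -2 + v and expand: f = -3*u**3 + u**2*v - u*v**2 + 2*v**3 + v**2.
No constant or linear terms (consistent with a singular point). Quadratic part: v**2. Cubic part: -3*u**3 + u**2*v - u*v**2 + 2*v**3.
The quadratic part v**2 is a perfect square, so there is a single (double) tangent line v = 0, i.e. y = -2. Restricting the cubic part to that line (v = 0) leaves -3*u**3 ≠ 0, so f is not divisible by v and the branch is v² ≈ 3*u**3 to lowest order — this is a cusp.
Classification: cusp.


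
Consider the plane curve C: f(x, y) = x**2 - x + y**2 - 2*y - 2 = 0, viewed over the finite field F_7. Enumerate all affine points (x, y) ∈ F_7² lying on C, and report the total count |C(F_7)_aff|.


Affine F_7-points: {(2, 0), (2, 2), (3, 3), (3, 6), (5, 3), (5, 6), (6, 0), (6, 2)}; count = 8.

For each of the 49 pairs (x, y) ∈ F_7², evaluate f(x, y) mod 7. Record the zeros.
  x = 0: [0↦5, 1↦4, 2↦5, 3↦1, 4↦6, 5↦6, 6↦1]  zeros at y ∈ ∅
  x = 1: [0↦5, 1↦4, 2↦5, 3↦1, 4↦6, 5↦6, 6↦1]  zeros at y ∈ ∅
  x = 2: [0↦0, 1↦6, 2↦0, 3↦3, 4↦1, 5↦1, 6↦3]  zeros at y ∈ {0, 2}
  x = 3: [0↦4, 1↦3, 2↦4, 3↦0, 4↦5, 5↦5, 6↦0]  zeros at y ∈ {3, 6}
  x = 4: [0↦3, 1↦2, 2↦3, 3↦6, 4↦4, 5↦4, 6↦6]  zeros at y ∈ ∅
  x = 5: [0↦4, 1↦3, 2↦4, 3↦0, 4↦5, 5↦5, 6↦0]  zeros at y ∈ {3, 6}
  x = 6: [0↦0, 1↦6, 2↦0, 3↦3, 4↦1, 5↦1, 6↦3]  zeros at y ∈ {0, 2}
Collecting zeros: affine points = {(2, 0), (2, 2), (3, 3), (3, 6), (5, 3), (5, 6), (6, 0), (6, 2)}.
Total count |C(F_7)_aff| = 8.


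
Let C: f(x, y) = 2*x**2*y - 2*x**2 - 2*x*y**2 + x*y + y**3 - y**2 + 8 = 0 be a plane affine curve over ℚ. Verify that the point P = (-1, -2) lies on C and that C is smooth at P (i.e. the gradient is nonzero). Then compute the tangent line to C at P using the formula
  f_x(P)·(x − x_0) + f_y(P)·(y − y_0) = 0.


Tangent line at P: 2*x + 9*y + 20 = 0.

Step 1: f(-1, -2) = 0, so P lies on C.
Step 2: partial derivatives
  f_x(x, y) = 4*x*y - 4*x - 2*y**2 + y, f_y(x, y) = 2*x**2 - 4*x*y + x + 3*y**2 - 2*y.
  f_x(P) = 2, f_y(P) = 9 (gradient nonzero, so P is smooth).
Step 3: tangent line at P: 2·(x − -1) + 9·(y − -2) = 0.
Expanding: 2*x + 9*y + 20 = 0.


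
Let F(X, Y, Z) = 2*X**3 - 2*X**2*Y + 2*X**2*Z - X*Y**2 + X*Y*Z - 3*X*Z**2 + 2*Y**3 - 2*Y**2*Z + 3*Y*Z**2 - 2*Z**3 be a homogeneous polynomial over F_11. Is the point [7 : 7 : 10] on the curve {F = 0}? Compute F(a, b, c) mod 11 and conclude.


F(7,7,10) ≡ 10 (mod 11); P is NOT on the curve.

Evaluate F(7, 7, 10) term-by-term (mod 11).
  2*X**3 ↦ 2·343·1·1 = 686
  -2*X**2*Y ↦ -2·49·7·1 = -686
  2*X**2*Z ↦ 2·49·1·10 = 980
  -X*Y**2 ↦ -1·7·49·1 = -343
  X*Y*Z ↦ 1·7·7·10 = 490
  -3*X*Z**2 ↦ -3·7·1·100 = -2100
  2*Y**3 ↦ 2·1·343·1 = 686
  -2*Y**2*Z ↦ -2·1·49·10 = -980
  3*Y*Z**2 ↦ 3·1·7·100 = 2100
  -2*Z**3 ↦ -2·1·1·1000 = -2000
Sum: F(7, 7, 10) = (686) + (-686) + (980) + (-343) + (490) + (-2100) + (686) + (-980) + (2100) + (-2000) = -1167.
Reducing mod 11: -1167 ≡ 10 (mod 11).
Since F(a, b, c) ≡ 10 ≠ 0 (mod 11), P does NOT lie on the curve.


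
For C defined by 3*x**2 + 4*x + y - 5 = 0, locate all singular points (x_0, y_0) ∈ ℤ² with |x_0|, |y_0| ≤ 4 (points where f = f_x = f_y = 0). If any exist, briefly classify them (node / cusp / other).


No singular points in the scanned grid; C is smooth there.

Compute partial derivatives:
  f_x = 6*x + 4.
  f_y = 1.
f_y = 1 is a nonzero constant, so f_y never vanishes: no point (x, y) can satisfy f = f_x = f_y = 0. In particular no (x, y) ∈ {−4, ..., 4}² is singular; the curve is smooth.


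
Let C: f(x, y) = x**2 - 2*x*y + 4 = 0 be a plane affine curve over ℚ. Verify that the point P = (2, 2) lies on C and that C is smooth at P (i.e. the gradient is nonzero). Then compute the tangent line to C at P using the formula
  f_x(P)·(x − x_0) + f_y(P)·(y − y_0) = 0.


Tangent line at P: 8 - 4*y = 0.

Step 1: f(2, 2) = 0, so P lies on C.
Step 2: partial derivatives
  f_x(x, y) = 2*x - 2*y, f_y(x, y) = -2*x.
  f_x(P) = 0, f_y(P) = -4 (gradient nonzero, so P is smooth).
Step 3: tangent line at P: 0·(x − 2) + -4·(y − 2) = 0.
Expanding: 8 - 4*y = 0.


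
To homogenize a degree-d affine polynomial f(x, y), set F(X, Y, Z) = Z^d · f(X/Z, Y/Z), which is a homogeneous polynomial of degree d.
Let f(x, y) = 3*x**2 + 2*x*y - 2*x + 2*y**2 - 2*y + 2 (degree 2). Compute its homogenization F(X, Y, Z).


F(X, Y, Z) = 3*X**2 + 2*X*Y - 2*X*Z + 2*Y**2 - 2*Y*Z + 2*Z**2

deg(f) = 2.
Substitute x = X/Z, y = Y/Z into f, then multiply by Z^2.
  monomial 3·x^2·y^0 ↦ 3·X^2·Y^0·Z^0.
  monomial 2·x^1·y^1 ↦ 2·X^1·Y^1·Z^0.
  monomial -2·x^1·y^0 ↦ -2·X^1·Y^0·Z^1.
  monomial 2·x^0·y^2 ↦ 2·X^0·Y^2·Z^0.
  monomial -2·x^0·y^1 ↦ -2·X^0·Y^1·Z^1.
  monomial 2·x^0·y^0 ↦ 2·X^0·Y^0·Z^2.
Collecting: F(X, Y, Z) = 3*X**2 + 2*X*Y - 2*X*Z + 2*Y**2 - 2*Y*Z + 2*Z**2.


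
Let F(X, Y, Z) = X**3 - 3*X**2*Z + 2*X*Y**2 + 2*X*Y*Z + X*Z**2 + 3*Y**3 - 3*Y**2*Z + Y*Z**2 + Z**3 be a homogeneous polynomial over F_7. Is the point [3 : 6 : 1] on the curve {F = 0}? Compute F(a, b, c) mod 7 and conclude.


F(3,6,1) ≡ 4 (mod 7); P is NOT on the curve.

Evaluate F(3, 6, 1) term-by-term (mod 7).
  X**3 ↦ 1·27·1·1 = 27
  -3*X**2*Z ↦ -3·9·1·1 = -27
  2*X*Y**2 ↦ 2·3·36·1 = 216
  2*X*Y*Z ↦ 2·3·6·1 = 36
  X*Z**2 ↦ 1·3·1·1 = 3
  3*Y**3 ↦ 3·1·216·1 = 648
  -3*Y**2*Z ↦ -3·1·36·1 = -108
  Y*Z**2 ↦ 1·1·6·1 = 6
  Z**3 ↦ 1·1·1·1 = 1
Sum: F(3, 6, 1) = (27) + (-27) + (216) + (36) + (3) + (648) + (-108) + (6) + (1) = 802.
Reducing mod 7: 802 ≡ 4 (mod 7).
Since F(a, b, c) ≡ 4 ≠ 0 (mod 7), P does NOT lie on the curve.


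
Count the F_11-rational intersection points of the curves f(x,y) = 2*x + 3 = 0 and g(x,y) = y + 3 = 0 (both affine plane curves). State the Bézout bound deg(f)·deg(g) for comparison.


Common zeros: {(4, 8)}; count = 1; Bézout bound = 1.

deg(f) = 1, deg(g) = 1, so Bézout bound = 1.
Scan x ∈ F_11. For each x, list the y ∈ F_11 with f(x, y) ≡ 0 and those with g(x, y) ≡ 0 (mod 11); the common zeros in that column are the intersection.
  x = 0: f ≡ 0 at y ∈ ∅; g ≡ 0 at y ∈ {8}; common: ∅.
  x = 1: f ≡ 0 at y ∈ ∅; g ≡ 0 at y ∈ {8}; common: ∅.
  x = 2: f ≡ 0 at y ∈ ∅; g ≡ 0 at y ∈ {8}; common: ∅.
  x = 3: f ≡ 0 at y ∈ ∅; g ≡ 0 at y ∈ {8}; common: ∅.
  x = 4: f ≡ 0 at y ∈ {0, 1, 2, 3, 4, 5, 6, 7, 8, 9, 10}; g ≡ 0 at y ∈ {8}; common: {8}.
  x = 5: f ≡ 0 at y ∈ ∅; g ≡ 0 at y ∈ {8}; common: ∅.
  x = 6: f ≡ 0 at y ∈ ∅; g ≡ 0 at y ∈ {8}; common: ∅.
  x = 7: f ≡ 0 at y ∈ ∅; g ≡ 0 at y ∈ {8}; common: ∅.
  x = 8: f ≡ 0 at y ∈ ∅; g ≡ 0 at y ∈ {8}; common: ∅.
  x = 9: f ≡ 0 at y ∈ ∅; g ≡ 0 at y ∈ {8}; common: ∅.
  x = 10: f ≡ 0 at y ∈ ∅; g ≡ 0 at y ∈ {8}; common: ∅.
Collecting: common zeros = {(4, 8)}, so the count is 1.
Comparison with the Bézout bound: 1 ≤ 1 = deg(f)·deg(g), as expected for curves with no common component (the bound is attained).


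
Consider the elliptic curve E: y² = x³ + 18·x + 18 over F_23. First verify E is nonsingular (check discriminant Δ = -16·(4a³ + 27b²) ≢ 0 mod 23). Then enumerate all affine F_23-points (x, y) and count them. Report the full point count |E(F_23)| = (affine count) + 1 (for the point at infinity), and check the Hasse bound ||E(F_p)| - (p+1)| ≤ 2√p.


Affine points = {(0, 8), (0, 15), (2, 4), (2, 19), (4, 4), (4, 19), (5, 7), (5, 16), (7, 2), (7, 21), (9, 9), (9, 14), (10, 5), (10, 18), (11, 11), (11, 12), (14, 1), (14, 22), (15, 11), (15, 12), (16, 3), (16, 20), (17, 4), (17, 19), (20, 11), (20, 12)}; affine count = 26; |E(F_23)| = 27.

Discriminant check: Δ ∝ 4a³ + 27b² = 4·18³ + 27·18² = 4·5832 + 27·324 ≡ 14 (mod 23). Nonzero ⇒ E is nonsingular.
For each x ∈ F_23, compute rhs = x³ + 18·x + 18 mod 23, then count y ∈ F_23 with y² ≡ rhs.
  x = 0: rhs = 18, matching y values: 8, 15 (2 points).
  x = 1: rhs = 14, matching y values: none (0 points).
  x = 2: rhs = 16, matching y values: 4, 19 (2 points).
  x = 3: rhs = 7, matching y values: none (0 points).
  x = 4: rhs = 16, matching y values: 4, 19 (2 points).
  x = 5: rhs = 3, matching y values: 7, 16 (2 points).
  x = 6: rhs = 20, matching y values: none (0 points).
  x = 7: rhs = 4, matching y values: 2, 21 (2 points).
  x = 8: rhs = 7, matching y values: none (0 points).
  x = 9: rhs = 12, matching y values: 9, 14 (2 points).
  x = 10: rhs = 2, matching y values: 5, 18 (2 points).
  x = 11: rhs = 6, matching y values: 11, 12 (2 points).
  x = 12: rhs = 7, matching y values: none (0 points).
  x = 13: rhs = 11, matching y values: none (0 points).
  x = 14: rhs = 1, matching y values: 1, 22 (2 points).
  x = 15: rhs = 6, matching y values: 11, 12 (2 points).
  x = 16: rhs = 9, matching y values: 3, 20 (2 points).
  x = 17: rhs = 16, matching y values: 4, 19 (2 points).
  x = 18: rhs = 10, matching y values: none (0 points).
  x = 19: rhs = 20, matching y values: none (0 points).
  x = 20: rhs = 6, matching y values: 11, 12 (2 points).
  x = 21: rhs = 20, matching y values: none (0 points).
  x = 22: rhs = 22, matching y values: none (0 points).
Total affine count: 26.
Full point count |E(F_23)| = 26 + 1 = 27.
Hasse bound: |27 − (23+1)| = |3| = 3 ≤ 2√23 ≈ 9.5917 ✓.


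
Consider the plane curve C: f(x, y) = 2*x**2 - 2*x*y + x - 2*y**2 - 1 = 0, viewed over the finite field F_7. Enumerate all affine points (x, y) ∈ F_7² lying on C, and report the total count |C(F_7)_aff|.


Affine F_7-points: {(2, 2), (2, 3), (3, 2), (4, 0), (4, 3), (5, 1), (6, 0), (6, 1)}; count = 8.

For each of the 49 pairs (x, y) ∈ F_7², evaluate f(x, y) mod 7. Record the zeros.
  x = 0: [0↦6, 1↦4, 2↦5, 3↦2, 4↦2, 5↦5, 6↦4]  zeros at y ∈ ∅
  x = 1: [0↦2, 1↦5, 2↦4, 3↦6, 4↦4, 5↦5, 6↦2]  zeros at y ∈ ∅
  x = 2: [0↦2, 1↦3, 2↦0, 3↦0, 4↦3, 5↦2, 6↦4]  zeros at y ∈ {2, 3}
  x = 3: [0↦6, 1↦5, 2↦0, 3↦5, 4↦6, 5↦3, 6↦3]  zeros at y ∈ {2}
  x = 4: [0↦0, 1↦4, 2↦4, 3↦0, 4↦6, 5↦1, 6↦6]  zeros at y ∈ {0, 3}
  x = 5: [0↦5, 1↦0, 2↦5, 3↦6, 4↦3, 5↦3, 6↦6]  zeros at y ∈ {1}
  x = 6: [0↦0, 1↦0, 2↦3, 3↦2, 4↦4, 5↦2, 6↦3]  zeros at y ∈ {0, 1}
Collecting zeros: affine points = {(2, 2), (2, 3), (3, 2), (4, 0), (4, 3), (5, 1), (6, 0), (6, 1)}.
Total count |C(F_7)_aff| = 8.


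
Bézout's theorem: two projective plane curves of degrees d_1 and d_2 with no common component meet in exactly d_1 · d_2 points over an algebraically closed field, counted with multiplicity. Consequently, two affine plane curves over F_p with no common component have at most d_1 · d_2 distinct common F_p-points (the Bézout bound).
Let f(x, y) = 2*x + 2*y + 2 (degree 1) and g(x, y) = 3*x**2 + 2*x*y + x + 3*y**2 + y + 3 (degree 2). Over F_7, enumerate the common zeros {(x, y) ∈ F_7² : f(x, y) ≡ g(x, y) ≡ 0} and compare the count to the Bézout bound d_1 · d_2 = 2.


Common zeros: ∅; count = 0; Bézout bound = 2.

deg(f) = 1, deg(g) = 2, so Bézout bound = 2.
Scan x ∈ F_7. For each x, list the y ∈ F_7 with f(x, y) ≡ 0 and those with g(x, y) ≡ 0 (mod 7); the common zeros in that column are the intersection.
  x = 0: f ≡ 0 at y ∈ {6}; g ≡ 0 at y ∈ {1}; common: ∅.
  x = 1: f ≡ 0 at y ∈ {5}; g ≡ 0 at y ∈ {0, 6}; common: ∅.
  x = 2: f ≡ 0 at y ∈ {4}; g ≡ 0 at y ∈ ∅; common: ∅.
  x = 3: f ≡ 0 at y ∈ {3}; g ≡ 0 at y ∈ ∅; common: ∅.
  x = 4: f ≡ 0 at y ∈ {2}; g ≡ 0 at y ∈ {5, 6}; common: ∅.
  x = 5: f ≡ 0 at y ∈ {1}; g ≡ 0 at y ∈ {4}; common: ∅.
  x = 6: f ≡ 0 at y ∈ {0}; g ≡ 0 at y ∈ {1, 4}; common: ∅.
Collecting: common zeros = ∅, so the count is 0.
Comparison with the Bézout bound: 0 ≤ 2 = deg(f)·deg(g), as expected for curves with no common component (the affine F_7-count falls short of the bound because intersections may lie at infinity, over extension fields, or carry multiplicity).


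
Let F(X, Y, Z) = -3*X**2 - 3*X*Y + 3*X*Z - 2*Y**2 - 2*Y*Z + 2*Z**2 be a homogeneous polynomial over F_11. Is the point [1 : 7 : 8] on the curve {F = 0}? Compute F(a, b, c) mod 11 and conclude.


F(1,7,8) ≡ 6 (mod 11); P is NOT on the curve.

Evaluate F(1, 7, 8) term-by-term (mod 11).
  -3*X**2 ↦ -3·1·1·1 = -3
  -3*X*Y ↦ -3·1·7·1 = -21
  3*X*Z ↦ 3·1·1·8 = 24
  -2*Y**2 ↦ -2·1·49·1 = -98
  -2*Y*Z ↦ -2·1·7·8 = -112
  2*Z**2 ↦ 2·1·1·64 = 128
Sum: F(1, 7, 8) = (-3) + (-21) + (24) + (-98) + (-112) + (128) = -82.
Reducing mod 11: -82 ≡ 6 (mod 11).
Since F(a, b, c) ≡ 6 ≠ 0 (mod 11), P does NOT lie on the curve.


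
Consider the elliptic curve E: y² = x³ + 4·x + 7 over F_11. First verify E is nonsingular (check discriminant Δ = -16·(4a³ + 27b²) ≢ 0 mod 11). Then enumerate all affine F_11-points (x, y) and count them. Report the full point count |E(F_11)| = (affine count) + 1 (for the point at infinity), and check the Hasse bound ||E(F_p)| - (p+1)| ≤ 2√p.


Affine points = {(1, 1), (1, 10), (2, 1), (2, 10), (5, 3), (5, 8), (6, 4), (6, 7), (7, 2), (7, 9), (8, 1), (8, 10)}; affine count = 12; |E(F_11)| = 13.

Discriminant check: Δ ∝ 4a³ + 27b² = 4·4³ + 27·7² = 4·64 + 27·49 ≡ 6 (mod 11). Nonzero ⇒ E is nonsingular.
For each x ∈ F_11, compute rhs = x³ + 4·x + 7 mod 11, then count y ∈ F_11 with y² ≡ rhs.
  x = 0: rhs = 7, matching y values: none (0 points).
  x = 1: rhs = 1, matching y values: 1, 10 (2 points).
  x = 2: rhs = 1, matching y values: 1, 10 (2 points).
  x = 3: rhs = 2, matching y values: none (0 points).
  x = 4: rhs = 10, matching y values: none (0 points).
  x = 5: rhs = 9, matching y values: 3, 8 (2 points).
  x = 6: rhs = 5, matching y values: 4, 7 (2 points).
  x = 7: rhs = 4, matching y values: 2, 9 (2 points).
  x = 8: rhs = 1, matching y values: 1, 10 (2 points).
  x = 9: rhs = 2, matching y values: none (0 points).
  x = 10: rhs = 2, matching y values: none (0 points).
Total affine count: 12.
Full point count |E(F_11)| = 12 + 1 = 13.
Hasse bound: |13 − (11+1)| = |1| = 1 ≤ 2√11 ≈ 6.6332 ✓.


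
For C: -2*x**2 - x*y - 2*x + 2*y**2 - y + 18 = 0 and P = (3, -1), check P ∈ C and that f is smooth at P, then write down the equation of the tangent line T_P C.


Tangent line at P: -13*x - 8*y + 31 = 0.

Step 1: f(3, -1) = 0, so P lies on C.
Step 2: partial derivatives
  f_x(x, y) = -4*x - y - 2, f_y(x, y) = -x + 4*y - 1.
  f_x(P) = -13, f_y(P) = -8 (gradient nonzero, so P is smooth).
Step 3: tangent line at P: -13·(x − 3) + -8·(y − -1) = 0.
Expanding: -13*x - 8*y + 31 = 0.


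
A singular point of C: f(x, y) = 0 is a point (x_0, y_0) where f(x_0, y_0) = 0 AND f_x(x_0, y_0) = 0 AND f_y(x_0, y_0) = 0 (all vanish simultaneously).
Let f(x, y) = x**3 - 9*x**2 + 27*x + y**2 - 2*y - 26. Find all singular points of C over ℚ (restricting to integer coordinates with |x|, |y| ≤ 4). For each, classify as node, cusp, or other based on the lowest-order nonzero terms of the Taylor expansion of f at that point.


Singular points: {(3, 1)}; classification: cusp.

Compute partial derivatives:
  f_x = 3*x**2 - 18*x + 27.
  f_y = 2*y - 2.
Scan x_0 ∈ {−4, ..., 4}. For each x_0, f_y(x_0, y) is a polynomial in y; find its integer roots y ∈ {−4, ..., 4}, then test f_x and f at those candidates.
  x = -4: f_y(-4, y) = 2*y - 2; vanishes at y ∈ {1}. (-4, 1): f_x = 147 ≠ 0.
  x = -3: f_y(-3, y) = 2*y - 2; vanishes at y ∈ {1}. (-3, 1): f_x = 108 ≠ 0.
  x = -2: f_y(-2, y) = 2*y - 2; vanishes at y ∈ {1}. (-2, 1): f_x = 75 ≠ 0.
  x = -1: f_y(-1, y) = 2*y - 2; vanishes at y ∈ {1}. (-1, 1): f_x = 48 ≠ 0.
  x = 0: f_y(0, y) = 2*y - 2; vanishes at y ∈ {1}. (0, 1): f_x = 27 ≠ 0.
  x = 1: f_y(1, y) = 2*y - 2; vanishes at y ∈ {1}. (1, 1): f_x = 12 ≠ 0.
  x = 2: f_y(2, y) = 2*y - 2; vanishes at y ∈ {1}. (2, 1): f_x = 3 ≠ 0.
  x = 3: f_y(3, y) = 2*y - 2; vanishes at y ∈ {1}. (3, 1): f_x = 0, f = 0 — SINGULAR.
  x = 4: f_y(4, y) = 2*y - 2; vanishes at y ∈ {1}. (4, 1): f_x = 3 ≠ 0.
Only singular point on the grid: (3, 1).
Classify: substitute x = 3 + u, y = 1 + v and expand: f = u**3 + v**2.
No constant or linear terms (consistent with a singular point). Quadratic part: v**2. Cubic part: u**3.
The quadratic part v**2 is a perfect square, so there is a single (double) tangent line v = 0, i.e. y = 1. Restricting the cubic part to that line (v = 0) leaves u**3 ≠ 0, so f is not divisible by v and the branch is v² ≈ -u**3 to lowest order — this is a cusp.
Classification: cusp.


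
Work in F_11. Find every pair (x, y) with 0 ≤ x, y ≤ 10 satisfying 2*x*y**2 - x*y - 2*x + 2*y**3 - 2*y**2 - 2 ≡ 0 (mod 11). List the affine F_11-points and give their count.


Affine F_11-points: {(0, 5), (1, 8), (3, 6), (4, 2), (4, 4), (5, 3), (6, 9), (6, 10), (8, 7), (9, 1), (10, 0)}; count = 11.

For each of the 121 pairs (x, y) ∈ F_11², evaluate f(x, y) mod 11. Record the zeros.
  x = 0: [0↦9, 1↦9, 2↦6, 3↦1, 4↦6, 5↦0, 6↦6, 7↦3, 8↦3, 9↦7, 10↦5]  zeros at y ∈ {5}
  x = 1: [0↦7, 1↦8, 2↦10, 3↦3, 4↦10, 5↦10, 6↦4, 7↦4, 8↦0, 9↦4, 10↦6]  zeros at y ∈ {8}
  x = 2: [0↦5, 1↦7, 2↦3, 3↦5, 4↦3, 5↦9, 6↦2, 7↦5, 8↦8, 9↦1, 10↦7]  zeros at y ∈ ∅
  x = 3: [0↦3, 1↦6, 2↦7, 3↦7, 4↦7, 5↦8, 6↦0, 7↦6, 8↦5, 9↦9, 10↦8]  zeros at y ∈ {6}
  x = 4: [0↦1, 1↦5, 2↦0, 3↦9, 4↦0, 5↦7, 6↦9, 7↦7, 8↦2, 9↦6, 10↦9]  zeros at y ∈ {2, 4}
  x = 5: [0↦10, 1↦4, 2↦4, 3↦0, 4↦4, 5↦6, 6↦7, 7↦8, 8↦10, 9↦3, 10↦10]  zeros at y ∈ {3}
  x = 6: [0↦8, 1↦3, 2↦8, 3↦2, 4↦8, 5↦5, 6↦5, 7↦9, 8↦7, 9↦0, 10↦0]  zeros at y ∈ {9, 10}
  x = 7: [0↦6, 1↦2, 2↦1, 3↦4, 4↦1, 5↦4, 6↦3, 7↦10, 8↦4, 9↦8, 10↦1]  zeros at y ∈ ∅
  x = 8: [0↦4, 1↦1, 2↦5, 3↦6, 4↦5, 5↦3, 6↦1, 7↦0, 8↦1, 9↦5, 10↦2]  zeros at y ∈ {7}
  x = 9: [0↦2, 1↦0, 2↦9, 3↦8, 4↦9, 5↦2, 6↦10, 7↦1, 8↦9, 9↦2, 10↦3]  zeros at y ∈ {1}
  x = 10: [0↦0, 1↦10, 2↦2, 3↦10, 4↦2, 5↦1, 6↦8, 7↦2, 8↦6, 9↦10, 10↦4]  zeros at y ∈ {0}
Collecting zeros: affine points = {(0, 5), (1, 8), (3, 6), (4, 2), (4, 4), (5, 3), (6, 9), (6, 10), (8, 7), (9, 1), (10, 0)}.
Total count |C(F_11)_aff| = 11.


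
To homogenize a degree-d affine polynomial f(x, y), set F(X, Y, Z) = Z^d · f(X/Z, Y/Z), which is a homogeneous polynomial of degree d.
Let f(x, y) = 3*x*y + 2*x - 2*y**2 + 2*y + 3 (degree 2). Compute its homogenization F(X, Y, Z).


F(X, Y, Z) = 3*X*Y + 2*X*Z - 2*Y**2 + 2*Y*Z + 3*Z**2

deg(f) = 2.
Substitute x = X/Z, y = Y/Z into f, then multiply by Z^2.
  monomial 3·x^1·y^1 ↦ 3·X^1·Y^1·Z^0.
  monomial 2·x^1·y^0 ↦ 2·X^1·Y^0·Z^1.
  monomial -2·x^0·y^2 ↦ -2·X^0·Y^2·Z^0.
  monomial 2·x^0·y^1 ↦ 2·X^0·Y^1·Z^1.
  monomial 3·x^0·y^0 ↦ 3·X^0·Y^0·Z^2.
Collecting: F(X, Y, Z) = 3*X*Y + 2*X*Z - 2*Y**2 + 2*Y*Z + 3*Z**2.


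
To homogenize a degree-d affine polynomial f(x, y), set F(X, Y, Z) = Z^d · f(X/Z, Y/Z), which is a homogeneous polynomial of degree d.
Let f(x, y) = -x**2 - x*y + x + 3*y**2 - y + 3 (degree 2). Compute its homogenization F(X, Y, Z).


F(X, Y, Z) = -X**2 - X*Y + X*Z + 3*Y**2 - Y*Z + 3*Z**2

deg(f) = 2.
Substitute x = X/Z, y = Y/Z into f, then multiply by Z^2.
  monomial -1·x^2·y^0 ↦ -1·X^2·Y^0·Z^0.
  monomial -1·x^1·y^1 ↦ -1·X^1·Y^1·Z^0.
  monomial 1·x^1·y^0 ↦ 1·X^1·Y^0·Z^1.
  monomial 3·x^0·y^2 ↦ 3·X^0·Y^2·Z^0.
  monomial -1·x^0·y^1 ↦ -1·X^0·Y^1·Z^1.
  monomial 3·x^0·y^0 ↦ 3·X^0·Y^0·Z^2.
Collecting: F(X, Y, Z) = -X**2 - X*Y + X*Z + 3*Y**2 - Y*Z + 3*Z**2.


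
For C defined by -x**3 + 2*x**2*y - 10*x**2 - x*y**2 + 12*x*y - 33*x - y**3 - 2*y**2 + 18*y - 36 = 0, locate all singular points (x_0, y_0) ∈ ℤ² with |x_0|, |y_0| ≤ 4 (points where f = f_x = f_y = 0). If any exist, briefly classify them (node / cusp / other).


Singular points: {(-3, 0)}; classification: node.

Compute partial derivatives:
  f_x = -3*x**2 + 4*x*y - 20*x - y**2 + 12*y - 33.
  f_y = 2*x**2 - 2*x*y + 12*x - 3*y**2 - 4*y + 18.
Scan x_0 ∈ {−4, ..., 4}. For each x_0, f_y(x_0, y) is a polynomial in y; find its integer roots y ∈ {−4, ..., 4}, then test f_x and f at those candidates.
  x = -4: f_y(-4, y) = -3*y**2 + 4*y + 2; no integer root y with |y| ≤ 4.
  x = -3: f_y(-3, y) = -3*y**2 + 2*y; vanishes at y ∈ {0}. (-3, 0): f_x = 0, f = 0 — SINGULAR.
  x = -2: f_y(-2, y) = 2 - 3*y**2; no integer root y with |y| ≤ 4.
  x = -1: f_y(-1, y) = -3*y**2 - 2*y + 8; vanishes at y ∈ {-2}. (-1, -2): f_x = -36 ≠ 0.
  x = 0: f_y(0, y) = -3*y**2 - 4*y + 18; no integer root y with |y| ≤ 4.
  x = 1: f_y(1, y) = -3*y**2 - 6*y + 32; no integer root y with |y| ≤ 4.
  x = 2: f_y(2, y) = -3*y**2 - 8*y + 50; no integer root y with |y| ≤ 4.
  x = 3: f_y(3, y) = -3*y**2 - 10*y + 72; no integer root y with |y| ≤ 4.
  x = 4: f_y(4, y) = -3*y**2 - 12*y + 98; no integer root y with |y| ≤ 4.
Only singular point on the grid: (-3, 0).
Classify: substitute x = -3 + u, y = 0 + v and expand: f = -u**3 + 2*u**2*v - u**2 - u*v**2 - v**3 + v**2.
No constant or linear terms (consistent with a singular point). Quadratic part: -u**2 + v**2. Cubic part: -u**3 + 2*u**2*v - u*v**2 - v**3.
The quadratic part v**2 - u**2 = (v − u)(v + u) splits into two distinct linear factors, so there are two distinct tangent lines y − 0 = ±(x − -3) — this is a node (ordinary double point).
Classification: node.


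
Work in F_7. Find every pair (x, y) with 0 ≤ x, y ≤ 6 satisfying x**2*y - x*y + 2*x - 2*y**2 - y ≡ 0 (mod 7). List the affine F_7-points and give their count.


Affine F_7-points: {(0, 0), (0, 3), (5, 3)}; count = 3.

For each of the 49 pairs (x, y) ∈ F_7², evaluate f(x, y) mod 7. Record the zeros.
  x = 0: [0↦0, 1↦4, 2↦4, 3↦0, 4↦6, 5↦1, 6↦6]  zeros at y ∈ {0, 3}
  x = 1: [0↦2, 1↦6, 2↦6, 3↦2, 4↦1, 5↦3, 6↦1]  zeros at y ∈ ∅
  x = 2: [0↦4, 1↦3, 2↦5, 3↦3, 4↦4, 5↦1, 6↦1]  zeros at y ∈ ∅
  x = 3: [0↦6, 1↦2, 2↦1, 3↦3, 4↦1, 5↦2, 6↦6]  zeros at y ∈ ∅
  x = 4: [0↦1, 1↦3, 2↦1, 3↦2, 4↦6, 5↦6, 6↦2]  zeros at y ∈ ∅
  x = 5: [0↦3, 1↦6, 2↦5, 3↦0, 4↦5, 5↦6, 6↦3]  zeros at y ∈ {3}
  x = 6: [0↦5, 1↦4, 2↦6, 3↦4, 4↦5, 5↦2, 6↦2]  zeros at y ∈ ∅
Collecting zeros: affine points = {(0, 0), (0, 3), (5, 3)}.
Total count |C(F_7)_aff| = 3.


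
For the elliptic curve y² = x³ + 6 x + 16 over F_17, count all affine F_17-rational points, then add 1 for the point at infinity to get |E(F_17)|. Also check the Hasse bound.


Affine points = {(0, 4), (0, 13), (2, 6), (2, 11), (4, 6), (4, 11), (5, 1), (5, 16), (6, 8), (6, 9), (8, 7), (8, 10), (9, 0), (11, 6), (11, 11), (13, 8), (13, 9), (15, 8), (15, 9), (16, 3), (16, 14)}; affine count = 21; |E(F_17)| = 22.

Discriminant check: Δ ∝ 4a³ + 27b² = 4·6³ + 27·16² = 4·216 + 27·256 ≡ 7 (mod 17). Nonzero ⇒ E is nonsingular.
For each x ∈ F_17, compute rhs = x³ + 6·x + 16 mod 17, then count y ∈ F_17 with y² ≡ rhs.
  x = 0: rhs = 16, matching y values: 4, 13 (2 points).
  x = 1: rhs = 6, matching y values: none (0 points).
  x = 2: rhs = 2, matching y values: 6, 11 (2 points).
  x = 3: rhs = 10, matching y values: none (0 points).
  x = 4: rhs = 2, matching y values: 6, 11 (2 points).
  x = 5: rhs = 1, matching y values: 1, 16 (2 points).
  x = 6: rhs = 13, matching y values: 8, 9 (2 points).
  x = 7: rhs = 10, matching y values: none (0 points).
  x = 8: rhs = 15, matching y values: 7, 10 (2 points).
  x = 9: rhs = 0, matching y values: 0 (1 points).
  x = 10: rhs = 5, matching y values: none (0 points).
  x = 11: rhs = 2, matching y values: 6, 11 (2 points).
  x = 12: rhs = 14, matching y values: none (0 points).
  x = 13: rhs = 13, matching y values: 8, 9 (2 points).
  x = 14: rhs = 5, matching y values: none (0 points).
  x = 15: rhs = 13, matching y values: 8, 9 (2 points).
  x = 16: rhs = 9, matching y values: 3, 14 (2 points).
Total affine count: 21.
Full point count |E(F_17)| = 21 + 1 = 22.
Hasse bound: |22 − (17+1)| = |4| = 4 ≤ 2√17 ≈ 8.2462 ✓.


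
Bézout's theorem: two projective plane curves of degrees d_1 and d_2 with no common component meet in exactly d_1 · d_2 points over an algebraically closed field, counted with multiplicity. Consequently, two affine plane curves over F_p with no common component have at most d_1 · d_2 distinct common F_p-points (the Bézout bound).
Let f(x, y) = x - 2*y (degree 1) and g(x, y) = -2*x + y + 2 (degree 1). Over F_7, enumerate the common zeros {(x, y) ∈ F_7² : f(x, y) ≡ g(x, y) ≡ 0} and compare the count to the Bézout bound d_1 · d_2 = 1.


Common zeros: {(6, 3)}; count = 1; Bézout bound = 1.

deg(f) = 1, deg(g) = 1, so Bézout bound = 1.
Scan x ∈ F_7. For each x, list the y ∈ F_7 with f(x, y) ≡ 0 and those with g(x, y) ≡ 0 (mod 7); the common zeros in that column are the intersection.
  x = 0: f ≡ 0 at y ∈ {0}; g ≡ 0 at y ∈ {5}; common: ∅.
  x = 1: f ≡ 0 at y ∈ {4}; g ≡ 0 at y ∈ {0}; common: ∅.
  x = 2: f ≡ 0 at y ∈ {1}; g ≡ 0 at y ∈ {2}; common: ∅.
  x = 3: f ≡ 0 at y ∈ {5}; g ≡ 0 at y ∈ {4}; common: ∅.
  x = 4: f ≡ 0 at y ∈ {2}; g ≡ 0 at y ∈ {6}; common: ∅.
  x = 5: f ≡ 0 at y ∈ {6}; g ≡ 0 at y ∈ {1}; common: ∅.
  x = 6: f ≡ 0 at y ∈ {3}; g ≡ 0 at y ∈ {3}; common: {3}.
Collecting: common zeros = {(6, 3)}, so the count is 1.
Comparison with the Bézout bound: 1 ≤ 1 = deg(f)·deg(g), as expected for curves with no common component (the bound is attained).


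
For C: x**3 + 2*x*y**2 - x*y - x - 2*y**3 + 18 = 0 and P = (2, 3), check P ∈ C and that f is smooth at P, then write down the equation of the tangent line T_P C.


Tangent line at P: 26*x - 32*y + 44 = 0.

Step 1: f(2, 3) = 0, so P lies on C.
Step 2: partial derivatives
  f_x(x, y) = 3*x**2 + 2*y**2 - y - 1, f_y(x, y) = 4*x*y - x - 6*y**2.
  f_x(P) = 26, f_y(P) = -32 (gradient nonzero, so P is smooth).
Step 3: tangent line at P: 26·(x − 2) + -32·(y − 3) = 0.
Expanding: 26*x - 32*y + 44 = 0.


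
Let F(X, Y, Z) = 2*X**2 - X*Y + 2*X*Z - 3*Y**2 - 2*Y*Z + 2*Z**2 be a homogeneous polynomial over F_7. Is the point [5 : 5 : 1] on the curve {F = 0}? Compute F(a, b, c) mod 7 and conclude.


F(5,5,1) ≡ 1 (mod 7); P is NOT on the curve.

Evaluate F(5, 5, 1) term-by-term (mod 7).
  2*X**2 ↦ 2·25·1·1 = 50
  -X*Y ↦ -1·5·5·1 = -25
  2*X*Z ↦ 2·5·1·1 = 10
  -3*Y**2 ↦ -3·1·25·1 = -75
  -2*Y*Z ↦ -2·1·5·1 = -10
  2*Z**2 ↦ 2·1·1·1 = 2
Sum: F(5, 5, 1) = (50) + (-25) + (10) + (-75) + (-10) + (2) = -48.
Reducing mod 7: -48 ≡ 1 (mod 7).
Since F(a, b, c) ≡ 1 ≠ 0 (mod 7), P does NOT lie on the curve.


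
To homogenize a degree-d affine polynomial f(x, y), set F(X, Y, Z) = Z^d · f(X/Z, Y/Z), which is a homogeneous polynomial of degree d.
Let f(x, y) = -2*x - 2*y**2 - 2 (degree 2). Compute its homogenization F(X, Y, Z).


F(X, Y, Z) = -2*X*Z - 2*Y**2 - 2*Z**2

deg(f) = 2.
Substitute x = X/Z, y = Y/Z into f, then multiply by Z^2.
  monomial -2·x^1·y^0 ↦ -2·X^1·Y^0·Z^1.
  monomial -2·x^0·y^2 ↦ -2·X^0·Y^2·Z^0.
  monomial -2·x^0·y^0 ↦ -2·X^0·Y^0·Z^2.
Collecting: F(X, Y, Z) = -2*X*Z - 2*Y**2 - 2*Z**2.


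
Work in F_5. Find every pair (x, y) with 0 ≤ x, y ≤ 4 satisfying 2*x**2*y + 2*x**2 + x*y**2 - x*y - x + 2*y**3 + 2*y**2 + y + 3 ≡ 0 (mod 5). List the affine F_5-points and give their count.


Affine F_5-points: {(2, 2), (2, 3), (3, 3), (3, 4)}; count = 4.

For each of the 25 pairs (x, y) ∈ F_5², evaluate f(x, y) mod 5. Record the zeros.
  x = 0: [0↦3, 1↦3, 2↦4, 3↦3, 4↦2]  zeros at y ∈ ∅
  x = 1: [0↦4, 1↦1, 2↦1, 3↦1, 4↦3]  zeros at y ∈ ∅
  x = 2: [0↦4, 1↦2, 2↦0, 3↦0, 4↦4]  zeros at y ∈ {2, 3}
  x = 3: [0↦3, 1↦1, 2↦1, 3↦0, 4↦0]  zeros at y ∈ {3, 4}
  x = 4: [0↦1, 1↦3, 2↦4, 3↦1, 4↦1]  zeros at y ∈ ∅
Collecting zeros: affine points = {(2, 2), (2, 3), (3, 3), (3, 4)}.
Total count |C(F_5)_aff| = 4.


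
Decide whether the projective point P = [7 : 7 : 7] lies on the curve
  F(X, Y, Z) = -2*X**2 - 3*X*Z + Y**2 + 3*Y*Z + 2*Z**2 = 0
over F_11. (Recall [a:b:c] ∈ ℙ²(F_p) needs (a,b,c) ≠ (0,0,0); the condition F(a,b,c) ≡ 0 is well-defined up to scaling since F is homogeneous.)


F(7,7,7) ≡ 5 (mod 11); P is NOT on the curve.

Evaluate F(7, 7, 7) term-by-term (mod 11).
  -2*X**2 ↦ -2·49·1·1 = -98
  -3*X*Z ↦ -3·7·1·7 = -147
  Y**2 ↦ 1·1·49·1 = 49
  3*Y*Z ↦ 3·1·7·7 = 147
  2*Z**2 ↦ 2·1·1·49 = 98
Sum: F(7, 7, 7) = (-98) + (-147) + (49) + (147) + (98) = 49.
Reducing mod 11: 49 ≡ 5 (mod 11).
Since F(a, b, c) ≡ 5 ≠ 0 (mod 11), P does NOT lie on the curve.


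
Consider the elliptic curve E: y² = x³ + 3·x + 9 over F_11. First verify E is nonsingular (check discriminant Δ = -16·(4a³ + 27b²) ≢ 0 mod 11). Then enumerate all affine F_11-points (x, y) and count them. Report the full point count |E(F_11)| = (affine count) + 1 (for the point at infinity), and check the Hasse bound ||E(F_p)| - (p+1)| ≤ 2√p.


Affine points = {(0, 3), (0, 8), (2, 1), (2, 10), (3, 1), (3, 10), (6, 1), (6, 10), (10, 4), (10, 7)}; affine count = 10; |E(F_11)| = 11.

Discriminant check: Δ ∝ 4a³ + 27b² = 4·3³ + 27·9² = 4·27 + 27·81 ≡ 7 (mod 11). Nonzero ⇒ E is nonsingular.
For each x ∈ F_11, compute rhs = x³ + 3·x + 9 mod 11, then count y ∈ F_11 with y² ≡ rhs.
  x = 0: rhs = 9, matching y values: 3, 8 (2 points).
  x = 1: rhs = 2, matching y values: none (0 points).
  x = 2: rhs = 1, matching y values: 1, 10 (2 points).
  x = 3: rhs = 1, matching y values: 1, 10 (2 points).
  x = 4: rhs = 8, matching y values: none (0 points).
  x = 5: rhs = 6, matching y values: none (0 points).
  x = 6: rhs = 1, matching y values: 1, 10 (2 points).
  x = 7: rhs = 10, matching y values: none (0 points).
  x = 8: rhs = 6, matching y values: none (0 points).
  x = 9: rhs = 6, matching y values: none (0 points).
  x = 10: rhs = 5, matching y values: 4, 7 (2 points).
Total affine count: 10.
Full point count |E(F_11)| = 10 + 1 = 11.
Hasse bound: |11 − (11+1)| = |-1| = 1 ≤ 2√11 ≈ 6.6332 ✓.


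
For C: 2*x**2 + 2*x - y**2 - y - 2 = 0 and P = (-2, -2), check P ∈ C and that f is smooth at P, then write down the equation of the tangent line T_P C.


Tangent line at P: -6*x + 3*y - 6 = 0.

Step 1: f(-2, -2) = 0, so P lies on C.
Step 2: partial derivatives
  f_x(x, y) = 4*x + 2, f_y(x, y) = -2*y - 1.
  f_x(P) = -6, f_y(P) = 3 (gradient nonzero, so P is smooth).
Step 3: tangent line at P: -6·(x − -2) + 3·(y − -2) = 0.
Expanding: -6*x + 3*y - 6 = 0.


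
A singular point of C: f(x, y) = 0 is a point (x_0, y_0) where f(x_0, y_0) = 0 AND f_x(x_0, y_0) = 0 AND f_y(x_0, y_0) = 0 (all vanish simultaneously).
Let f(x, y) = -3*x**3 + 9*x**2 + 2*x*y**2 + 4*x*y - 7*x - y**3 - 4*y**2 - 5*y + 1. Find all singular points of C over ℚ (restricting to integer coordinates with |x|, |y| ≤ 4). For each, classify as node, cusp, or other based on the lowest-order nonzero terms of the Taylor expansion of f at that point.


Singular points: {(1, -1)}; classification: cusp.

Compute partial derivatives:
  f_x = -9*x**2 + 18*x + 2*y**2 + 4*y - 7.
  f_y = 4*x*y + 4*x - 3*y**2 - 8*y - 5.
Scan x_0 ∈ {−4, ..., 4}. For each x_0, f_y(x_0, y) is a polynomial in y; find its integer roots y ∈ {−4, ..., 4}, then test f_x and f at those candidates.
  x = -4: f_y(-4, y) = -3*y**2 - 24*y - 21; vanishes at y ∈ {-1}. (-4, -1): f_x = -225 ≠ 0.
  x = -3: f_y(-3, y) = -3*y**2 - 20*y - 17; vanishes at y ∈ {-1}. (-3, -1): f_x = -144 ≠ 0.
  x = -2: f_y(-2, y) = -3*y**2 - 16*y - 13; vanishes at y ∈ {-1}. (-2, -1): f_x = -81 ≠ 0.
  x = -1: f_y(-1, y) = -3*y**2 - 12*y - 9; vanishes at y ∈ {-3, -1}. (-1, -3): f_x = -28 ≠ 0; (-1, -1): f_x = -36 ≠ 0.
  x = 0: f_y(0, y) = -3*y**2 - 8*y - 5; vanishes at y ∈ {-1}. (0, -1): f_x = -9 ≠ 0.
  x = 1: f_y(1, y) = -3*y**2 - 4*y - 1; vanishes at y ∈ {-1}. (1, -1): f_x = 0, f = 0 — SINGULAR.
  x = 2: f_y(2, y) = 3 - 3*y**2; vanishes at y ∈ {-1, 1}. (2, -1): f_x = -9 ≠ 0; (2, 1): f_x = -1 ≠ 0.
  x = 3: f_y(3, y) = -3*y**2 + 4*y + 7; vanishes at y ∈ {-1}. (3, -1): f_x = -36 ≠ 0.
  x = 4: f_y(4, y) = -3*y**2 + 8*y + 11; vanishes at y ∈ {-1}. (4, -1): f_x = -81 ≠ 0.
Only singular point on the grid: (1, -1).
Classify: substitute x = 1 + u, y = -1 + v and expand: f = -3*u**3 + 2*u*v**2 - v**3 + v**2.
No constant or linear terms (consistent with a singular point). Quadratic part: v**2. Cubic part: -3*u**3 + 2*u*v**2 - v**3.
The quadratic part v**2 is a perfect square, so there is a single (double) tangent line v = 0, i.e. y = -1. Restricting the cubic part to that line (v = 0) leaves -3*u**3 ≠ 0, so f is not divisible by v and the branch is v² ≈ 3*u**3 to lowest order — this is a cusp.
Classification: cusp.


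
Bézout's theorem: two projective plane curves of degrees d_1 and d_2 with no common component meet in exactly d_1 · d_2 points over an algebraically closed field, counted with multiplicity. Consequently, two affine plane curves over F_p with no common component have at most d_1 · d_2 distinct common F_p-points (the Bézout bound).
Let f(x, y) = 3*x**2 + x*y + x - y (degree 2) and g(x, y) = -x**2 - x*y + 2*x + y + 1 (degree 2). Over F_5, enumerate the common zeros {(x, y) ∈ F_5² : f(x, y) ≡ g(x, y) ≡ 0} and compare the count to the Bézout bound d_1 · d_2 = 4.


Common zeros: {(2, 1), (4, 1)}; count = 2; Bézout bound = 4.

deg(f) = 2, deg(g) = 2, so Bézout bound = 4.
Scan x ∈ F_5. For each x, list the y ∈ F_5 with f(x, y) ≡ 0 and those with g(x, y) ≡ 0 (mod 5); the common zeros in that column are the intersection.
  x = 0: f ≡ 0 at y ∈ {0}; g ≡ 0 at y ∈ {4}; common: ∅.
  x = 1: f ≡ 0 at y ∈ ∅; g ≡ 0 at y ∈ ∅; common: ∅.
  x = 2: f ≡ 0 at y ∈ {1}; g ≡ 0 at y ∈ {1}; common: {1}.
  x = 3: f ≡ 0 at y ∈ {0}; g ≡ 0 at y ∈ {4}; common: ∅.
  x = 4: f ≡ 0 at y ∈ {1}; g ≡ 0 at y ∈ {1}; common: {1}.
Collecting: common zeros = {(2, 1), (4, 1)}, so the count is 2.
Comparison with the Bézout bound: 2 ≤ 4 = deg(f)·deg(g), as expected for curves with no common component (the affine F_5-count falls short of the bound because intersections may lie at infinity, over extension fields, or carry multiplicity).


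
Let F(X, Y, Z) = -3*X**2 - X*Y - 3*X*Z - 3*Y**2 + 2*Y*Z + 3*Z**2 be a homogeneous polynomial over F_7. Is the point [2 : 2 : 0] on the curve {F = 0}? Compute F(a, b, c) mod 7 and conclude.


F(2,2,0) ≡ 0 (mod 7); P is on the curve.

Evaluate F(2, 2, 0) term-by-term (mod 7).
  -3*X**2 ↦ -3·4·1·1 = -12
  -X*Y ↦ -1·2·2·1 = -4
  -3*X*Z ↦ -3·2·1·0 = 0
  -3*Y**2 ↦ -3·1·4·1 = -12
  2*Y*Z ↦ 2·1·2·0 = 0
  3*Z**2 ↦ 3·1·1·0 = 0
Sum: F(2, 2, 0) = (-12) + (-4) + (0) + (-12) + (0) + (0) = -28.
Reducing mod 7: -28 ≡ 0 (mod 7).
Since F(a, b, c) ≡ 0 (mod 7), P lies on the curve.
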